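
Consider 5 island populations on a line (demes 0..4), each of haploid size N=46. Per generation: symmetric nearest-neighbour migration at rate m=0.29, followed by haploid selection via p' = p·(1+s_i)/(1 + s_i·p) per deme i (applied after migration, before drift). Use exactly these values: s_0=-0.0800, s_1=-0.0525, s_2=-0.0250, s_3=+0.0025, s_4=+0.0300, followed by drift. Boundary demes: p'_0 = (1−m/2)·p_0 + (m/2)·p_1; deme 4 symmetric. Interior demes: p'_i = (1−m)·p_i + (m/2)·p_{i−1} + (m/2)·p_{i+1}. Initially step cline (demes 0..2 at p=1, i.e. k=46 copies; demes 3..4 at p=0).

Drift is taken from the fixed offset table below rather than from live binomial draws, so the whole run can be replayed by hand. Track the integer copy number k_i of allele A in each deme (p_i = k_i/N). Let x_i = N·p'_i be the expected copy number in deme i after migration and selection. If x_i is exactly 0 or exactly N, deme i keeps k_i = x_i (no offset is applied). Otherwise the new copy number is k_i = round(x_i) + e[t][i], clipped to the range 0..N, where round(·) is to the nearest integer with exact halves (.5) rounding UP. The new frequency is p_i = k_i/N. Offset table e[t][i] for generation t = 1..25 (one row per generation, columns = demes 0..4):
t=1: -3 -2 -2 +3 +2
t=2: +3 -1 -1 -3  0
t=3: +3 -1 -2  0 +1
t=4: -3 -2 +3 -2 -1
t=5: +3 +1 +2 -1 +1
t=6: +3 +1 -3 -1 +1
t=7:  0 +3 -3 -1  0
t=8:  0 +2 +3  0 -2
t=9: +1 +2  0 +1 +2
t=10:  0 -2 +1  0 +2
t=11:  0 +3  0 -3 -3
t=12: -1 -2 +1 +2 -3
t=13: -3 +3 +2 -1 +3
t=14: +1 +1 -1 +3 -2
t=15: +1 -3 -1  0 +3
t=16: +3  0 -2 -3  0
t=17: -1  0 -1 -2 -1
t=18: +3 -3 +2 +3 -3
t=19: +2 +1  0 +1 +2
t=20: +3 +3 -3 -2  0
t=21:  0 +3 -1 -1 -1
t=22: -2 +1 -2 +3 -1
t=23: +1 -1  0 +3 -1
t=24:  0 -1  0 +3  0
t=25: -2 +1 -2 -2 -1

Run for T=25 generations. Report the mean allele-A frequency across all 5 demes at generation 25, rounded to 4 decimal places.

t=0: k=[46 46 46 0 0]
t=1: x=[46.0000 46.0000 39.1843 6.6843 0.0000] k=[46 46 37 10 0]
t=2: x=[46.0000 44.6249 34.1689 12.4877 1.4921] k=[46 44 33 9 1]
t=3: x=[45.6850 42.5257 30.8590 11.3413 2.2217] k=[46 42 29 11 3]
t=4: x=[45.3703 40.4366 27.9984 12.4727 4.2732] k=[42 38 31 10 3]
t=5: x=[41.0645 37.1872 28.6976 12.0522 4.1246] k=[44 38 31 11 5]
t=6: x=[42.8973 37.4872 28.8435 13.0533 6.0230] k=[46 38 26 12 7]
t=7: x=[44.7419 37.0372 25.4225 13.3286 7.9169] k=[45 40 22 12 8]
t=8: x=[44.1311 37.7564 22.8688 12.8932 8.7882] k=[44 40 26 13 7]
t=9: x=[43.2093 38.2071 25.8588 14.0393 8.0647] k=[44 40 26 15 10]
t=10: x=[43.2093 38.2071 26.1498 15.8960 10.9700] k=[43 36 27 16 13]
t=11: x=[41.6687 35.2728 26.4259 17.1869 13.7179] k=[42 38 26 14 11]
t=12: x=[41.0645 36.4380 25.7133 15.3305 11.6909] k=[40 34 27 17 9]
t=13: x=[38.6283 33.3669 26.2803 17.3170 10.3959] k=[36 36 28 16 13]
t=14: x=[35.3321 34.3779 27.1389 17.3320 13.7179] k=[36 35 26 20 12]
t=15: x=[35.1803 33.3515 26.1498 19.7381 13.4395] k=[36 30 25 20 16]
t=16: x=[34.4227 29.5801 24.7107 20.1733 16.8947] k=[37 30 23 17 17]
t=17: x=[35.3164 29.4328 22.8538 17.8973 17.3180] k=[34 29 22 16 16]
t=18: x=[32.4934 28.1243 21.8544 16.8967 16.3098] k=[35 25 24 20 13]
t=19: x=[32.7786 25.6954 23.2739 19.5931 14.3047] k=[35 27 23 21 16]
t=20: x=[33.0796 26.9813 22.9989 20.5934 17.0409] k=[36 30 20 19 17]
t=21: x=[34.4227 28.8439 21.0157 18.8828 17.6101] k=[34 32 20 18 17]
t=22: x=[32.9446 29.9918 21.1604 18.1724 17.4641] k=[31 31 19 21 16]
t=23: x=[30.1452 28.6817 20.7413 20.0132 17.0409] k=[31 28 21 23 16]
t=24: x=[29.6985 26.8198 22.0142 21.7236 17.3331] k=[30 26 22 25 17]
t=25: x=[28.5259 25.3884 22.7239 23.4337 18.4859] k=[27 26 21 21 17]

0.4870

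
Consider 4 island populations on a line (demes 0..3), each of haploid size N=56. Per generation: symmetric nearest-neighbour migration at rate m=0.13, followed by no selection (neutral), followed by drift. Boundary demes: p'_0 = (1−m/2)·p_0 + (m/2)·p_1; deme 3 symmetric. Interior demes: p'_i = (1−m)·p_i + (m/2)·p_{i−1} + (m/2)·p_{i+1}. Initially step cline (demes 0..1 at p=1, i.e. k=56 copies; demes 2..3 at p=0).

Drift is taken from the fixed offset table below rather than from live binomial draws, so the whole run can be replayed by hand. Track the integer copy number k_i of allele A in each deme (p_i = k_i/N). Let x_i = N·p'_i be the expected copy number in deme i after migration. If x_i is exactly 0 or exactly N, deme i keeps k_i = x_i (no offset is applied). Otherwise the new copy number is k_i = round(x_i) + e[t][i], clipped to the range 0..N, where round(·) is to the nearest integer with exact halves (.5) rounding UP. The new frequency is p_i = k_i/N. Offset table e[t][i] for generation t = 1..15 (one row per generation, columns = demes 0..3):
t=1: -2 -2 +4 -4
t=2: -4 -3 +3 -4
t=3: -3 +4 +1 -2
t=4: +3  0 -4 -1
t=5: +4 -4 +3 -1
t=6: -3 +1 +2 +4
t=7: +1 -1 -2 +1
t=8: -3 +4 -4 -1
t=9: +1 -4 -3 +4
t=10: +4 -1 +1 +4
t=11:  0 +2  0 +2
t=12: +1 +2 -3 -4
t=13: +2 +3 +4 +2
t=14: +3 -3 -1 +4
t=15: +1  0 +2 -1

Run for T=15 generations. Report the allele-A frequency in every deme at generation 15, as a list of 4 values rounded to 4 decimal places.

t=0: k=[56 56 0 0]
t=1: x=[56.0000 52.3600 3.6400 0.0000] k=[56 50 8 0]
t=2: x=[55.6100 47.6600 10.2100 0.5200] k=[52 45 13 0]
t=3: x=[51.5450 43.3750 14.2350 0.8450] k=[49 47 15 0]
t=4: x=[48.8700 45.0500 16.1050 0.9750] k=[52 45 12 0]
t=5: x=[51.5450 43.3100 13.3650 0.7800] k=[56 39 16 0]
t=6: x=[54.8950 38.6100 16.4550 1.0400] k=[52 40 18 5]
t=7: x=[51.2200 39.3500 18.5850 5.8450] k=[52 38 17 7]
t=8: x=[51.0900 37.5450 17.7150 7.6500] k=[48 42 14 7]
t=9: x=[47.6100 40.5700 15.3650 7.4550] k=[49 37 12 11]
t=10: x=[48.2200 36.1550 13.5600 11.0650] k=[52 35 15 15]
t=11: x=[50.8950 34.8050 16.3000 15.0000] k=[51 37 16 17]
t=12: x=[50.0900 36.5450 17.4300 16.9350] k=[51 39 14 13]
t=13: x=[50.2200 38.1550 15.5600 13.0650] k=[52 41 20 15]
t=14: x=[51.2850 40.3500 21.0400 15.3250] k=[54 37 20 19]
t=15: x=[52.8950 37.0000 21.0400 19.0650] k=[54 37 23 18]

[0.9643, 0.6607, 0.4107, 0.3214]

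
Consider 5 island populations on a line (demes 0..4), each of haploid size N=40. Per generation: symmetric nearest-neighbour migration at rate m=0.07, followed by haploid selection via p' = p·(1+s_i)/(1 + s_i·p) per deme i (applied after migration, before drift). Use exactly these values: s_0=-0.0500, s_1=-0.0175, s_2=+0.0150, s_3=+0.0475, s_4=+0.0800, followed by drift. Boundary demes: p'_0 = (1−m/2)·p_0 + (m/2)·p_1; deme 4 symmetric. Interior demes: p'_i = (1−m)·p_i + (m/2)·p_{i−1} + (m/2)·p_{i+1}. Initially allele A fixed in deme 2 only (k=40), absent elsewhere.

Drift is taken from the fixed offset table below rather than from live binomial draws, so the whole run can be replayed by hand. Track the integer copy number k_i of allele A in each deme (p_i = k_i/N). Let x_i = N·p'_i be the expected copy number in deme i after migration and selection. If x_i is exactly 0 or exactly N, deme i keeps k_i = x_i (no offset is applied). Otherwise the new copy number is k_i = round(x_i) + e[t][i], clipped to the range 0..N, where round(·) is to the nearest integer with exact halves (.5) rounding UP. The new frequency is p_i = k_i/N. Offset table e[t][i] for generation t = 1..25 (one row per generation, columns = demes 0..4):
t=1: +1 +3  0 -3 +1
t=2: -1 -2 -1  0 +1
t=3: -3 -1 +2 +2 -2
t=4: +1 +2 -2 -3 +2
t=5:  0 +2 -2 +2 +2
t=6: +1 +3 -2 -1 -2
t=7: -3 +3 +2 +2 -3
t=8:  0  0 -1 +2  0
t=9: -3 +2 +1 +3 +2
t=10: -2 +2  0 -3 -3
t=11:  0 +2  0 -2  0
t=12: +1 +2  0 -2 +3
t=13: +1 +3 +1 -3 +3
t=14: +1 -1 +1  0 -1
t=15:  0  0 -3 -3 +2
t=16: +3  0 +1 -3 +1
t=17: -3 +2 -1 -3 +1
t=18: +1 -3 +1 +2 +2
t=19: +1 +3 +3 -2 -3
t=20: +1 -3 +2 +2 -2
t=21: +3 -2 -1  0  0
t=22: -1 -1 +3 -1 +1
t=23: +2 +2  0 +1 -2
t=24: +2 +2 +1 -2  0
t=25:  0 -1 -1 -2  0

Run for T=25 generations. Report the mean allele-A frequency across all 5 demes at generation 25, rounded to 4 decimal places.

t=0: k=[0 0 40 0 0]
t=1: x=[0.0000 1.3763 37.2385 1.4641 0.0000] k=[0 4 37 0 0]
t=2: x=[0.1330 4.9381 34.6197 1.3544 0.0000] k=[0 3 34 1 0]
t=3: x=[0.0998 3.9172 31.8570 2.2151 0.0378] k=[0 3 34 4 0]
t=4: x=[0.0998 3.9172 31.9611 5.1134 0.1512] k=[1 6 30 2 2]
t=5: x=[1.1179 6.5675 28.3036 3.1105 2.1514] k=[1 9 26 5 4]
t=6: x=[1.2179 9.1894 24.8105 5.9306 4.3229] k=[2 12 23 5 2]
t=7: x=[2.2391 11.8870 22.1323 5.7497 2.2639] k=[0 15 24 8 0]
t=8: x=[0.4991 14.6258 23.2701 8.5889 0.3022] k=[0 15 22 11 0]
t=9: x=[0.4991 14.5561 21.5181 11.3739 0.4155] k=[0 17 23 14 2]
t=10: x=[0.5657 16.4438 22.6215 14.3187 2.6010] k=[0 18 23 11 0]
t=11: x=[0.5990 17.3713 22.5516 11.4096 0.4155] k=[1 19 23 9 0]
t=12: x=[1.5517 18.3346 22.5167 9.5072 0.3400] k=[3 20 23 8 3]
t=13: x=[3.4307 19.3336 22.5167 8.6607 3.4074] k=[4 22 24 6 6]
t=14: x=[4.4241 21.2643 23.4447 6.8907 6.4032] k=[5 20 24 7 5]
t=15: x=[5.2853 19.4386 23.4097 7.8126 5.4206] k=[5 19 20 5 7]
t=16: x=[5.2515 18.3695 19.5888 5.8221 7.3821] k=[8 18 21 3 8]
t=17: x=[8.0162 17.5809 20.4138 3.9678 8.3208] k=[5 20 19 1 9]
t=18: x=[5.2853 19.2636 18.5530 1.9962 9.2562] k=[6 16 20 4 11]
t=19: x=[6.0808 15.6216 19.4487 5.0047 11.3708] k=[7 19 22 3 8]
t=20: x=[7.1150 18.5093 21.3783 4.0041 8.3208] k=[8 16 23 6 6]
t=21: x=[7.9483 15.7959 22.3070 6.8546 6.4032] k=[11 14 21 7 6]
t=22: x=[10.6983 13.9790 20.4138 7.7406 6.4401] k=[10 13 23 7 7]
t=23: x=[9.7226 13.0891 22.2371 7.8486 7.4556] k=[12 15 22 9 5]
t=24: x=[11.6764 14.9742 21.4482 9.6507 5.4947] k=[14 17 22 8 5]
t=25: x=[13.6402 16.8975 21.4831 8.6967 5.4577] k=[14 16 20 7 5]

0.3100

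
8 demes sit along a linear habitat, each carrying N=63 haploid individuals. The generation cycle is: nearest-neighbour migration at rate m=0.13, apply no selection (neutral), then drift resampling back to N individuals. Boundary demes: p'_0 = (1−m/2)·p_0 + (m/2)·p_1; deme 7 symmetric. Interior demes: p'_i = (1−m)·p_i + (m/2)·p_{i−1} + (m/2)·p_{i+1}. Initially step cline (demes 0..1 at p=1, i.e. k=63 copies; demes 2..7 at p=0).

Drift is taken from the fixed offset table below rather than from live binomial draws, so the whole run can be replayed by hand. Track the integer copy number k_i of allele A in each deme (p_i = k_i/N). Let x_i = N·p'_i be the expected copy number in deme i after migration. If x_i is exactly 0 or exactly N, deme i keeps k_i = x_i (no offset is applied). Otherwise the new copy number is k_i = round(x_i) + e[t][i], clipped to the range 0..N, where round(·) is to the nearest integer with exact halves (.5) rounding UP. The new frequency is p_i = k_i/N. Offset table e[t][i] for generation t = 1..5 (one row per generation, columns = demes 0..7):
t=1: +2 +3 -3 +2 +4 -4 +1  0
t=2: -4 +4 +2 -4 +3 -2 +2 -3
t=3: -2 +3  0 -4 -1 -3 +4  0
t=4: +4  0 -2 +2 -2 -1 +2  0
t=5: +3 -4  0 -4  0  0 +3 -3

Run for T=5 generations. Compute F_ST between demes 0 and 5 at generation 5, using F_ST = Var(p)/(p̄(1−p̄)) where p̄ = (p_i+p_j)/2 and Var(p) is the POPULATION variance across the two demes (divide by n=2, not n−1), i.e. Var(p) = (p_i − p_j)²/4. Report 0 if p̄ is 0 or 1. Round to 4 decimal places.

1.0000

t=0: k=[63 63 0 0 0 0 0 0]
t=1: x=[63.0000 58.9050 4.0950 0.0000 0.0000 0.0000 0.0000 0.0000] k=[63 62 1 0 0 0 0 0]
t=2: x=[62.9350 58.1000 4.9000 0.0650 0.0000 0.0000 0.0000 0.0000] k=[59 62 7 0 0 0 0 0]
t=3: x=[59.1950 58.2300 10.1200 0.4550 0.0000 0.0000 0.0000 0.0000] k=[57 61 10 0 0 0 0 0]
t=4: x=[57.2600 57.4250 12.6650 0.6500 0.0000 0.0000 0.0000 0.0000] k=[61 57 11 3 0 0 0 0]
t=5: x=[60.7400 54.2700 13.4700 3.3250 0.1950 0.0000 0.0000 0.0000] k=[63 50 13 0 0 0 0 0]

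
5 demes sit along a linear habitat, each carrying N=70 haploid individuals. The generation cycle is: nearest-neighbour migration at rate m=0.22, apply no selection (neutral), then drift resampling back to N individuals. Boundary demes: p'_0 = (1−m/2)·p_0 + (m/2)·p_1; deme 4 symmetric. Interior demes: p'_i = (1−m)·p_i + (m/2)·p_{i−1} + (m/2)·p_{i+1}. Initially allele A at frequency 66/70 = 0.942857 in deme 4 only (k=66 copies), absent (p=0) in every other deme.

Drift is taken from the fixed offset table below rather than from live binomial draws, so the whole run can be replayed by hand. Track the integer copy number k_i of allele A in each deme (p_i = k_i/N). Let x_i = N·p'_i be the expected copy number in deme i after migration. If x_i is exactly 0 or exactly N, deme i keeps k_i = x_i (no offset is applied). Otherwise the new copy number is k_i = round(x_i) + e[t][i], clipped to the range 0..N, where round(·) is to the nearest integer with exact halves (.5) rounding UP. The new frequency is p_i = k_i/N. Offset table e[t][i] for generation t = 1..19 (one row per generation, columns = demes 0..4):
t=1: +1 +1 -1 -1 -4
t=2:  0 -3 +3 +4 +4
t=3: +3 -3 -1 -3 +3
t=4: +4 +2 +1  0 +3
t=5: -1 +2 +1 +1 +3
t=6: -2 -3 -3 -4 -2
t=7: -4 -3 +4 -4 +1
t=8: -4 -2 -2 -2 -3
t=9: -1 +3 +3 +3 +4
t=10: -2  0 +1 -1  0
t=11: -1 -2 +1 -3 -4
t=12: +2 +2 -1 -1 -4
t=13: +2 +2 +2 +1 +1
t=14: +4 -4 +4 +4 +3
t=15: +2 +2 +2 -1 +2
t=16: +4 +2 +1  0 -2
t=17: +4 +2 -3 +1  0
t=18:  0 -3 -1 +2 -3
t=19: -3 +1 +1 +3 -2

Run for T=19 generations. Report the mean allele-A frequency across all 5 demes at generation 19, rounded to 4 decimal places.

0.2629

t=0: k=[0 0 0 0 66]
t=1: x=[0.0000 0.0000 0.0000 7.2600 58.7400] k=[0 0 0 6 55]
t=2: x=[0.0000 0.0000 0.6600 10.7300 49.6100] k=[0 0 4 15 54]
t=3: x=[0.0000 0.4400 4.7700 18.0800 49.7100] k=[0 0 4 15 53]
t=4: x=[0.0000 0.4400 4.7700 17.9700 48.8200] k=[0 2 6 18 52]
t=5: x=[0.2200 2.2200 6.8800 20.4200 48.2600] k=[0 4 8 21 51]
t=6: x=[0.4400 4.0000 8.9900 22.8700 47.7000] k=[0 1 6 19 46]
t=7: x=[0.1100 1.4400 6.8800 20.5400 43.0300] k=[0 0 11 17 44]
t=8: x=[0.0000 1.2100 10.4500 19.3100 41.0300] k=[0 0 8 17 38]
t=9: x=[0.0000 0.8800 8.1100 18.3200 35.6900] k=[0 4 11 21 40]
t=10: x=[0.4400 4.3300 11.3300 21.9900 37.9100] k=[0 4 12 21 38]
t=11: x=[0.4400 4.4400 12.1100 21.8800 36.1300] k=[0 2 13 19 32]
t=12: x=[0.2200 2.9900 12.4500 19.7700 30.5700] k=[2 5 11 19 27]
t=13: x=[2.3300 5.3300 11.2200 19.0000 26.1200] k=[4 7 13 20 27]
t=14: x=[4.3300 7.3300 13.1100 20.0000 26.2300] k=[8 3 17 24 29]
t=15: x=[7.4500 5.0900 16.2300 23.7800 28.4500] k=[9 7 18 23 30]
t=16: x=[8.7800 8.4300 17.3400 23.2200 29.2300] k=[13 10 18 23 27]
t=17: x=[12.6700 11.2100 17.6700 22.8900 26.5600] k=[17 13 15 24 27]
t=18: x=[16.5600 13.6600 15.7700 23.3400 26.6700] k=[17 11 15 25 24]
t=19: x=[16.3400 12.1000 15.6600 23.7900 24.1100] k=[13 13 17 27 22]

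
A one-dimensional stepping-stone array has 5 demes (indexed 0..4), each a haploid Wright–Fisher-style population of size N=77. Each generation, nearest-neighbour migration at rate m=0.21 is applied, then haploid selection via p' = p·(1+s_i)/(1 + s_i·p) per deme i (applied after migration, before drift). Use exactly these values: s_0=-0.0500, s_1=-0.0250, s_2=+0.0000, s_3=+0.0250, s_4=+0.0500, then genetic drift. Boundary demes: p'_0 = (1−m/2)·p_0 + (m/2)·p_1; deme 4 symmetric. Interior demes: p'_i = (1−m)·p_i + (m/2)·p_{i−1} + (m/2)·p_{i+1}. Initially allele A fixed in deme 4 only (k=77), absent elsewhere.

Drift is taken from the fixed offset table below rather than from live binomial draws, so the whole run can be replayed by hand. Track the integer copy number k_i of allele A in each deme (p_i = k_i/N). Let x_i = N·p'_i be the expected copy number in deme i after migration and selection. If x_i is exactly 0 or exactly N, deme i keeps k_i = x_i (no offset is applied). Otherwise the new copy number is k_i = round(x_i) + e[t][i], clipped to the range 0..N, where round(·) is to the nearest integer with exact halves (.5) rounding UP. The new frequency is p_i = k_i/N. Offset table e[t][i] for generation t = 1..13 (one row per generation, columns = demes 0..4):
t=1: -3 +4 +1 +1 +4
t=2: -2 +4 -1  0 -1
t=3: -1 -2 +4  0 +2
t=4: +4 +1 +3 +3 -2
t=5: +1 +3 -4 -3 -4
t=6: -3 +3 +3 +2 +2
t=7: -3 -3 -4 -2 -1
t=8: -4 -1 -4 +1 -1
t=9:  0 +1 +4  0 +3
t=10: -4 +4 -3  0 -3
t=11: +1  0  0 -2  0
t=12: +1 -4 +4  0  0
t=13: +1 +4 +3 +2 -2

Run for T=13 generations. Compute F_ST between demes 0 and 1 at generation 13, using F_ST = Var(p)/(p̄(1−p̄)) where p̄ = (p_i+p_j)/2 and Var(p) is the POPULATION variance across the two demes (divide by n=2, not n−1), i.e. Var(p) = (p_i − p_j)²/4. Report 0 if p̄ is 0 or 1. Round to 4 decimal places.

t=0: k=[0 0 0 0 77]
t=1: x=[0.0000 0.0000 0.0000 8.2654 69.2613] k=[0 0 0 9 73]
t=2: x=[0.0000 0.0000 0.9450 15.0721 66.7223] k=[0 0 0 15 66]
t=3: x=[0.0000 0.0000 1.5750 19.1328 61.2647] k=[0 0 6 19 63]
t=4: x=[0.0000 0.6144 6.7350 22.6477 59.0601] k=[0 2 10 26 57]
t=5: x=[0.1995 2.5664 10.8400 28.0136 54.5292] k=[1 6 7 25 51]
t=6: x=[1.4502 5.4504 8.7850 26.2656 49.1431] k=[0 8 12 28 51]
t=7: x=[0.7984 7.4087 13.2600 29.1811 49.4540] k=[0 4 9 27 48]
t=8: x=[0.3991 4.0077 10.3650 27.7518 46.6961] k=[0 3 6 29 46]
t=9: x=[0.2993 2.9279 8.1000 28.8138 45.1300] k=[0 4 12 29 48]
t=10: x=[0.3991 4.3157 12.9450 29.6590 46.9041] k=[0 8 10 30 44]
t=11: x=[0.7984 7.2030 11.8900 29.8199 43.4564] k=[2 7 12 28 43]
t=12: x=[2.4027 6.8405 13.1550 28.3357 42.3569] k=[3 3 17 28 42]
t=13: x=[2.8556 4.3646 16.6850 28.7585 41.4652] k=[4 8 20 31 39]

0.0094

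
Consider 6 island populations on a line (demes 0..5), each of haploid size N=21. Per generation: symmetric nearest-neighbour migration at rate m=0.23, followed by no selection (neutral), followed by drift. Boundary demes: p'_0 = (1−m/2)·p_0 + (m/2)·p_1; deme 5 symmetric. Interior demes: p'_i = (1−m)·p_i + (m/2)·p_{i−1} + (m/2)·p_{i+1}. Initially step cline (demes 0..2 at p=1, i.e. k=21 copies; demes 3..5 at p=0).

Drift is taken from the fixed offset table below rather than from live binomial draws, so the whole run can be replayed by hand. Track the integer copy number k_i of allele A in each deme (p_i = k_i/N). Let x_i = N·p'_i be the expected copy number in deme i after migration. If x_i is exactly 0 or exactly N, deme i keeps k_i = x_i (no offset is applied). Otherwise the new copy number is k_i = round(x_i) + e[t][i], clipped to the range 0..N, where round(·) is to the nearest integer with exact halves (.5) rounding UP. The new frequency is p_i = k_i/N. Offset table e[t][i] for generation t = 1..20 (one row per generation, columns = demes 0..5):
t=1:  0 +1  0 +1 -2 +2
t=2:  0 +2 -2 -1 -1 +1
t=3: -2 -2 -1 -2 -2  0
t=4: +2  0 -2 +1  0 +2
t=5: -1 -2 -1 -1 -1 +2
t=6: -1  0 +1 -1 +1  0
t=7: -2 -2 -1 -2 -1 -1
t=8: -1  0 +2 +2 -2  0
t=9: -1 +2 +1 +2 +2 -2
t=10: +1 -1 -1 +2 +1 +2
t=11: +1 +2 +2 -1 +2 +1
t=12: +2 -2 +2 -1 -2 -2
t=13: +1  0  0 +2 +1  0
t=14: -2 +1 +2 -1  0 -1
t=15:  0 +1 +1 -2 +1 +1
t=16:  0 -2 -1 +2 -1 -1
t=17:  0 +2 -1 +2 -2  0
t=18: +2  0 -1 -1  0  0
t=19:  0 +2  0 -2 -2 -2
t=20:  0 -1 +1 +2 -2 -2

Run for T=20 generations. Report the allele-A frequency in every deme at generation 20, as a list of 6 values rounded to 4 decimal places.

t=0: k=[21 21 21 0 0 0]
t=1: x=[21.0000 21.0000 18.5850 2.4150 0.0000 0.0000] k=[21 21 19 3 0 0]
t=2: x=[21.0000 20.7700 17.3900 4.4950 0.3450 0.0000] k=[21 21 15 3 0 0]
t=3: x=[21.0000 20.3100 14.3100 4.0350 0.3450 0.0000] k=[21 18 13 2 0 0]
t=4: x=[20.6550 17.7700 12.3100 3.0350 0.2300 0.0000] k=[21 18 10 4 0 0]
t=5: x=[20.6550 17.4250 10.2300 4.2300 0.4600 0.0000] k=[20 15 9 3 0 0]
t=6: x=[19.4250 14.8850 9.0000 3.3450 0.3450 0.0000] k=[18 15 10 2 1 0]
t=7: x=[17.6550 14.7700 9.6550 2.8050 1.0000 0.1150] k=[16 13 9 1 0 0]
t=8: x=[15.6550 12.8850 8.5400 1.8050 0.1150 0.0000] k=[15 13 11 4 0 0]
t=9: x=[14.7700 13.0000 10.4250 4.3450 0.4600 0.0000] k=[14 15 11 6 2 0]
t=10: x=[14.1150 14.4250 10.8850 6.1150 2.2300 0.2300] k=[15 13 10 8 3 2]
t=11: x=[14.7700 12.8850 10.1150 7.6550 3.4600 2.1150] k=[16 15 12 7 5 3]
t=12: x=[15.8850 14.7700 11.7700 7.3450 5.0000 3.2300] k=[18 13 14 6 3 1]
t=13: x=[17.4250 13.6900 12.9650 6.5750 3.1150 1.2300] k=[18 14 13 9 4 1]
t=14: x=[17.5400 14.3450 12.6550 8.8850 4.2300 1.3450] k=[16 15 15 8 4 0]
t=15: x=[15.8850 15.1150 14.1950 8.3450 4.0000 0.4600] k=[16 16 15 6 5 1]
t=16: x=[16.0000 15.8850 14.0800 6.9200 4.6550 1.4600] k=[16 14 13 9 4 0]
t=17: x=[15.7700 14.1150 12.6550 8.8850 4.1150 0.4600] k=[16 16 12 11 2 0]
t=18: x=[16.0000 15.5400 12.3450 10.0800 2.8050 0.2300] k=[18 16 11 9 3 0]
t=19: x=[17.7700 15.6550 11.3450 8.5400 3.3450 0.3450] k=[18 18 11 7 1 0]
t=20: x=[18.0000 17.1950 11.3450 6.7700 1.5750 0.1150] k=[18 16 12 9 0 0]

[0.8571, 0.7619, 0.5714, 0.4286, 0.0000, 0.0000]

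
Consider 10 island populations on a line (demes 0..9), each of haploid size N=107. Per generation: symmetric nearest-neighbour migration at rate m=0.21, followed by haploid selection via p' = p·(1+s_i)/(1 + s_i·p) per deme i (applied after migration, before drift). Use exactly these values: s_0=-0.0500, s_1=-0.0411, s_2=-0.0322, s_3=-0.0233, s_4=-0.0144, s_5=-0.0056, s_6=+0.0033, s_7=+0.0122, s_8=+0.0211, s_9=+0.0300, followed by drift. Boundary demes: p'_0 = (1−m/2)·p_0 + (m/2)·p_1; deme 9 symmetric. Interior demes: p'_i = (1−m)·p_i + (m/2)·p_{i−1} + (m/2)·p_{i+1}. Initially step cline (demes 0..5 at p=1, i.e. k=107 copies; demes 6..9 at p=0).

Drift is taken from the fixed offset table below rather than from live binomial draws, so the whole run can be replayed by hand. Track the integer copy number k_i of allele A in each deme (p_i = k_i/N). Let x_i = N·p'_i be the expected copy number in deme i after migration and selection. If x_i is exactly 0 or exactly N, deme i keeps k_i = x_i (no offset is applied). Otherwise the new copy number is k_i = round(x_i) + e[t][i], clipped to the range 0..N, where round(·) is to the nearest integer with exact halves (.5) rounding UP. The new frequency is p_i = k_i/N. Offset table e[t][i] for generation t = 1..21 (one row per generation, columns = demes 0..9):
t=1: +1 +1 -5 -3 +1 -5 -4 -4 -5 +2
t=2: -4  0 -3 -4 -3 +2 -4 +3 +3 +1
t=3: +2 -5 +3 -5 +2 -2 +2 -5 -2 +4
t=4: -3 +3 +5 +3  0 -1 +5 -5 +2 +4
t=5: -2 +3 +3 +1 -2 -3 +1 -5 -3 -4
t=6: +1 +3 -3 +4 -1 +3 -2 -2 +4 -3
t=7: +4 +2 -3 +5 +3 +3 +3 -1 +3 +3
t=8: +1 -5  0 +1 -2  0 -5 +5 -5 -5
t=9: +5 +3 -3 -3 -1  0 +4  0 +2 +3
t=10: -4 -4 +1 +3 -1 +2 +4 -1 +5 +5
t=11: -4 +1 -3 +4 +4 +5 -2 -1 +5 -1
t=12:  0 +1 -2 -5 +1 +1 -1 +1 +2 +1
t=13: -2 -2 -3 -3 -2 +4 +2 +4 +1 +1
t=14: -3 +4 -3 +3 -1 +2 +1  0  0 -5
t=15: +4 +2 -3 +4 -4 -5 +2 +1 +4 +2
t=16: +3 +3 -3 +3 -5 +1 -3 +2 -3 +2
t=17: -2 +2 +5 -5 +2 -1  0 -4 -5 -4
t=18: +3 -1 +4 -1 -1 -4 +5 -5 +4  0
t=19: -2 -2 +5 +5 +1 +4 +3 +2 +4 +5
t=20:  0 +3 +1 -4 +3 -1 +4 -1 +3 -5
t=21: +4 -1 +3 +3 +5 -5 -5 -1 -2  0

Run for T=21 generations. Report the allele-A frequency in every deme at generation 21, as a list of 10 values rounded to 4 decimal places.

t=0: k=[107 107 107 107 107 107 0 0 0 0]
t=1: x=[107.0000 107.0000 107.0000 107.0000 107.0000 95.7084 11.2682 0.0000 0.0000 0.0000] k=[107 107 107 107 107 91 7 0 0 0]
t=2: x=[107.0000 107.0000 107.0000 107.0000 105.2958 83.7580 15.1277 0.7439 0.0000 0.0000] k=[107 107 107 107 102 86 11 4 0 0]
t=3: x=[107.0000 107.0000 107.0000 106.4625 100.7603 79.6909 18.1897 4.3655 0.4288 0.0000] k=[107 107 107 101 103 78 20 0 0 0]
t=4: x=[107.0000 107.0000 106.3492 101.7230 100.0716 74.4079 24.0514 2.1251 0.0000 0.0000] k=[107 107 107 105 100 73 29 0 0 0]
t=5: x=[107.0000 107.0000 106.7830 104.6310 97.5660 71.0811 30.6470 3.0811 0.0000 0.0000] k=[107 107 107 106 96 68 32 0 0 0]
t=6: x=[107.0000 107.0000 106.8915 105.0095 93.9447 67.0195 32.4945 3.3997 0.0000 0.0000] k=[107 107 104 107 93 70 30 1 0 0]
t=7: x=[107.0000 106.6715 104.5530 105.1731 91.8675 68.0760 31.2278 3.9863 0.1072 0.0000] k=[107 107 102 107 95 71 34 3 3 0]
t=8: x=[107.0000 106.4526 102.9236 105.1731 93.5706 69.4983 34.7072 6.3268 2.7402 0.3244] k=[107 101 103 106 92 69 30 11 0 0]
t=9: x=[106.3370 101.6299 102.9803 104.1503 90.8572 67.1797 32.1741 11.9683 1.1791 0.0000] k=[107 105 100 101 90 67 36 12 3 0]
t=10: x=[106.7790 104.5880 100.4311 99.5788 88.5193 66.0181 36.8145 13.7194 3.7039 0.3244] k=[103 101 101 103 88 68 41 13 9 5]
t=11: x=[102.5776 100.9758 101.0281 101.0846 87.2424 67.1246 40.9783 15.6816 9.1736 5.5741] k=[99 102 98 105 91 72 39 15 14 5]
t=12: x=[98.9410 101.0329 98.9137 102.6987 90.2713 70.3949 40.0275 17.5925 13.4029 6.1132] k=[99 102 97 98 91 71 39 19 15 7]
t=13: x=[98.9410 100.9239 97.3464 96.9473 89.4230 69.6035 40.3428 20.8831 14.8450 8.0575] k=[97 99 94 94 87 74 42 25 16 9]
t=14: x=[96.7441 97.9224 94.1597 92.9803 86.1274 71.8726 43.6601 26.0784 16.4993 9.9998] k=[94 102 91 96 85 74 45 26 16 5]
t=15: x=[94.2761 99.7256 92.2691 94.0541 84.7454 71.9778 46.1364 27.1902 16.1797 6.3287] k=[98 102 89 98 81 67 48 28 20 8]
t=16: x=[98.0064 99.9434 90.8667 95.0215 81.0308 66.3335 47.9822 29.5185 19.9162 9.5131] k=[101 103 88 98 76 67 45 32 17 12]
t=17: x=[100.9226 100.9810 90.1659 94.3799 77.0532 65.4924 46.0314 32.0616 18.3655 12.8556] k=[99 103 95 89 79 64 46 28 13 9]
t=18: x=[99.0507 101.5261 94.8622 88.2177 78.1705 63.5401 46.0864 28.5682 14.4134 9.6770] k=[102 101 99 87 77 60 51 24 18 10]
t=19: x=[101.6398 100.6489 97.6751 86.8269 75.9463 60.6926 49.1975 26.4457 18.1019 11.1314] k=[100 99 103 92 77 65 52 28 22 16]
t=20: x=[99.5471 99.2279 101.2495 91.2662 77.0029 64.7515 50.9329 30.1519 22.3672 17.0494] k=[100 102 102 87 80 64 55 29 25 12]
t=21: x=[99.8764 101.5780 100.2201 87.4664 78.7545 64.5913 53.3031 31.5792 24.4466 13.7146] k=[104 101 103 90 84 60 48 31 22 14]

[0.9720, 0.9439, 0.9626, 0.8411, 0.7850, 0.5607, 0.4486, 0.2897, 0.2056, 0.1308]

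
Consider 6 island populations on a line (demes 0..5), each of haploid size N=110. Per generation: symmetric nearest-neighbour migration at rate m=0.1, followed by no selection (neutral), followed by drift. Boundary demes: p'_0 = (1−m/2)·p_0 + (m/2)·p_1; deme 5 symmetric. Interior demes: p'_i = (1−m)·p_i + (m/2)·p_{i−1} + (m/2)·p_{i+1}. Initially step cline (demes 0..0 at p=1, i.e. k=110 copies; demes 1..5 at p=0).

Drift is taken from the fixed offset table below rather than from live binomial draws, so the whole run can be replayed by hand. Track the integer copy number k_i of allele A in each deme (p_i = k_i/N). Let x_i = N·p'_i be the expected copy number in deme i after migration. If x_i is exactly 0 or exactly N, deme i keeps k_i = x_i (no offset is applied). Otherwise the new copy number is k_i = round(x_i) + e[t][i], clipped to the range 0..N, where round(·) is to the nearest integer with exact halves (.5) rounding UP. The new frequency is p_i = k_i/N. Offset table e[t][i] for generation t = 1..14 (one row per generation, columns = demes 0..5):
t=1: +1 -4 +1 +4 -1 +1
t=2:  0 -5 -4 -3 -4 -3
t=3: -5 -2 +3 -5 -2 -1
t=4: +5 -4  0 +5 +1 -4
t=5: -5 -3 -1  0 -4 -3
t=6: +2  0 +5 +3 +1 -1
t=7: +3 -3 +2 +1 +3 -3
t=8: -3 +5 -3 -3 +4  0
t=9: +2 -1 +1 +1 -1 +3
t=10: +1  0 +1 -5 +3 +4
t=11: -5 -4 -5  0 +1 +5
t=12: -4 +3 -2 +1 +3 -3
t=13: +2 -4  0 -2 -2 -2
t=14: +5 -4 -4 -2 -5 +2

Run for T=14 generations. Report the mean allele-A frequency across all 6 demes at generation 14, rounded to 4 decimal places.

t=0: k=[110 0 0 0 0 0]
t=1: x=[104.5000 5.5000 0.0000 0.0000 0.0000 0.0000] k=[106 2 0 0 0 0]
t=2: x=[100.8000 7.1000 0.1000 0.0000 0.0000 0.0000] k=[101 2 0 0 0 0]
t=3: x=[96.0500 6.8500 0.1000 0.0000 0.0000 0.0000] k=[91 5 3 0 0 0]
t=4: x=[86.7000 9.2000 2.9500 0.1500 0.0000 0.0000] k=[92 5 3 5 0 0]
t=5: x=[87.6500 9.2500 3.2000 4.6500 0.2500 0.0000] k=[83 6 2 5 0 0]
t=6: x=[79.1500 9.6500 2.3500 4.6000 0.2500 0.0000] k=[81 10 7 8 1 0]
t=7: x=[77.4500 13.4000 7.2000 7.6000 1.3000 0.0500] k=[80 10 9 9 4 0]
t=8: x=[76.5000 13.4500 9.0500 8.7500 4.0500 0.2000] k=[74 18 6 6 8 0]
t=9: x=[71.2000 20.2000 6.6000 6.1000 7.5000 0.4000] k=[73 19 8 7 7 3]
t=10: x=[70.3000 21.1500 8.5000 7.0500 6.8000 3.2000] k=[71 21 10 2 10 7]
t=11: x=[68.5000 22.9500 10.1500 2.8000 9.4500 7.1500] k=[64 19 5 3 10 12]
t=12: x=[61.7500 20.5500 5.6000 3.4500 9.7500 11.9000] k=[58 24 4 4 13 9]
t=13: x=[56.3000 24.7000 5.0000 4.4500 12.3500 9.2000] k=[58 21 5 2 10 7]
t=14: x=[56.1500 22.0500 5.6500 2.5500 9.4500 7.1500] k=[61 18 2 1 4 9]

0.1439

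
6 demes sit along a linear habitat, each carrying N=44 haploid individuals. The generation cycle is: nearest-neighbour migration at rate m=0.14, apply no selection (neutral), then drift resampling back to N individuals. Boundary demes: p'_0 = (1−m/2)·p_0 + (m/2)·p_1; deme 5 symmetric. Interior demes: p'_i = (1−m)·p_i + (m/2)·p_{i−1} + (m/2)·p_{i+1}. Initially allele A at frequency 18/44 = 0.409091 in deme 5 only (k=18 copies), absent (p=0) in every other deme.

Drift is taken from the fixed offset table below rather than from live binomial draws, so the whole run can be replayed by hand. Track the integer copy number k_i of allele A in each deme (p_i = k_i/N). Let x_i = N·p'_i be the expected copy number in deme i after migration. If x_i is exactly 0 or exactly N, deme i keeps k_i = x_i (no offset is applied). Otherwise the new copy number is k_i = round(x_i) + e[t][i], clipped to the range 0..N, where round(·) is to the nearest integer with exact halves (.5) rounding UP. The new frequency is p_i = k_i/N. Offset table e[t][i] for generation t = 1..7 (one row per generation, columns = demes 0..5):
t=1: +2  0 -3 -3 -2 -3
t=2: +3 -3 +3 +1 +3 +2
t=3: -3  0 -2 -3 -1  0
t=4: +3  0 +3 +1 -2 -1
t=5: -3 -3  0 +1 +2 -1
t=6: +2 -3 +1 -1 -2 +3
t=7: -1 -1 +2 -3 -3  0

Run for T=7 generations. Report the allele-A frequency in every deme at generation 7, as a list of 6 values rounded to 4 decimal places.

t=0: k=[0 0 0 0 0 18]
t=1: x=[0.0000 0.0000 0.0000 0.0000 1.2600 16.7400] k=[0 0 0 0 0 14]
t=2: x=[0.0000 0.0000 0.0000 0.0000 0.9800 13.0200] k=[0 0 0 0 4 15]
t=3: x=[0.0000 0.0000 0.0000 0.2800 4.4900 14.2300] k=[0 0 0 0 3 14]
t=4: x=[0.0000 0.0000 0.0000 0.2100 3.5600 13.2300] k=[0 0 0 1 2 12]
t=5: x=[0.0000 0.0000 0.0700 1.0000 2.6300 11.3000] k=[0 0 0 2 5 10]
t=6: x=[0.0000 0.0000 0.1400 2.0700 5.1400 9.6500] k=[0 0 1 1 3 13]
t=7: x=[0.0000 0.0700 0.9300 1.1400 3.5600 12.3000] k=[0 0 3 0 1 12]

[0.0000, 0.0000, 0.0682, 0.0000, 0.0227, 0.2727]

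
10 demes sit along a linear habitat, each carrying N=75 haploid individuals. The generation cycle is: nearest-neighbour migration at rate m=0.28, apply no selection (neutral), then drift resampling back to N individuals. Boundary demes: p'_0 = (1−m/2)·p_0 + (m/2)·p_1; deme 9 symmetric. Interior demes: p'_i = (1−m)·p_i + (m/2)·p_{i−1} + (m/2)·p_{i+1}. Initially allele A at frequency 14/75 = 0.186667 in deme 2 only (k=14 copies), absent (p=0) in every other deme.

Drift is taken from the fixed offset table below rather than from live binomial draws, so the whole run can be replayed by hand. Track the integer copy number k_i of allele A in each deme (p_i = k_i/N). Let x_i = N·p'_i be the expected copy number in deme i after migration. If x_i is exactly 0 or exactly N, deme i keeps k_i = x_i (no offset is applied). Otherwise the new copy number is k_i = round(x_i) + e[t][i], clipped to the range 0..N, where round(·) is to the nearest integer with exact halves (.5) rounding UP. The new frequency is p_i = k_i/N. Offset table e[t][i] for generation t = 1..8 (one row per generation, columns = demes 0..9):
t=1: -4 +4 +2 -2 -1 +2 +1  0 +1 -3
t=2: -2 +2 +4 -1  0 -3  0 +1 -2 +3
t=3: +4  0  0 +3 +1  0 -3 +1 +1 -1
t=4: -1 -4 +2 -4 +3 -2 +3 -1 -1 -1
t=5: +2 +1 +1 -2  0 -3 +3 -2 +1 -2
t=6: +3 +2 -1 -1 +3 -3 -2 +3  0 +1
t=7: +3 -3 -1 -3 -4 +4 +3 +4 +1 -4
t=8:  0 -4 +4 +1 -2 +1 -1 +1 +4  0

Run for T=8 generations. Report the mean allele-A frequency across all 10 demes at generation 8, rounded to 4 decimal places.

0.0400

t=0: k=[0 0 14 0 0 0 0 0 0 0]
t=1: x=[0.0000 1.9600 10.0800 1.9600 0.0000 0.0000 0.0000 0.0000 0.0000 0.0000] k=[0 6 12 0 0 0 0 0 0 0]
t=2: x=[0.8400 6.0000 9.4800 1.6800 0.0000 0.0000 0.0000 0.0000 0.0000 0.0000] k=[0 8 13 1 0 0 0 0 0 0]
t=3: x=[1.1200 7.5800 10.6200 2.5400 0.1400 0.0000 0.0000 0.0000 0.0000 0.0000] k=[5 8 11 6 1 0 0 0 0 0]
t=4: x=[5.4200 8.0000 9.8800 6.0000 1.5600 0.1400 0.0000 0.0000 0.0000 0.0000] k=[4 4 12 2 5 0 0 0 0 0]
t=5: x=[4.0000 5.1200 9.4800 3.8200 3.8800 0.7000 0.0000 0.0000 0.0000 0.0000] k=[6 6 10 2 4 0 0 0 0 0]
t=6: x=[6.0000 6.5600 8.3200 3.4000 3.1600 0.5600 0.0000 0.0000 0.0000 0.0000] k=[9 9 7 2 6 0 0 0 0 0]
t=7: x=[9.0000 8.7200 6.5800 3.2600 4.6000 0.8400 0.0000 0.0000 0.0000 0.0000] k=[12 6 6 0 1 5 0 0 0 0]
t=8: x=[11.1600 6.8400 5.1600 0.9800 1.4200 3.7400 0.7000 0.0000 0.0000 0.0000] k=[11 3 9 2 0 5 0 0 0 0]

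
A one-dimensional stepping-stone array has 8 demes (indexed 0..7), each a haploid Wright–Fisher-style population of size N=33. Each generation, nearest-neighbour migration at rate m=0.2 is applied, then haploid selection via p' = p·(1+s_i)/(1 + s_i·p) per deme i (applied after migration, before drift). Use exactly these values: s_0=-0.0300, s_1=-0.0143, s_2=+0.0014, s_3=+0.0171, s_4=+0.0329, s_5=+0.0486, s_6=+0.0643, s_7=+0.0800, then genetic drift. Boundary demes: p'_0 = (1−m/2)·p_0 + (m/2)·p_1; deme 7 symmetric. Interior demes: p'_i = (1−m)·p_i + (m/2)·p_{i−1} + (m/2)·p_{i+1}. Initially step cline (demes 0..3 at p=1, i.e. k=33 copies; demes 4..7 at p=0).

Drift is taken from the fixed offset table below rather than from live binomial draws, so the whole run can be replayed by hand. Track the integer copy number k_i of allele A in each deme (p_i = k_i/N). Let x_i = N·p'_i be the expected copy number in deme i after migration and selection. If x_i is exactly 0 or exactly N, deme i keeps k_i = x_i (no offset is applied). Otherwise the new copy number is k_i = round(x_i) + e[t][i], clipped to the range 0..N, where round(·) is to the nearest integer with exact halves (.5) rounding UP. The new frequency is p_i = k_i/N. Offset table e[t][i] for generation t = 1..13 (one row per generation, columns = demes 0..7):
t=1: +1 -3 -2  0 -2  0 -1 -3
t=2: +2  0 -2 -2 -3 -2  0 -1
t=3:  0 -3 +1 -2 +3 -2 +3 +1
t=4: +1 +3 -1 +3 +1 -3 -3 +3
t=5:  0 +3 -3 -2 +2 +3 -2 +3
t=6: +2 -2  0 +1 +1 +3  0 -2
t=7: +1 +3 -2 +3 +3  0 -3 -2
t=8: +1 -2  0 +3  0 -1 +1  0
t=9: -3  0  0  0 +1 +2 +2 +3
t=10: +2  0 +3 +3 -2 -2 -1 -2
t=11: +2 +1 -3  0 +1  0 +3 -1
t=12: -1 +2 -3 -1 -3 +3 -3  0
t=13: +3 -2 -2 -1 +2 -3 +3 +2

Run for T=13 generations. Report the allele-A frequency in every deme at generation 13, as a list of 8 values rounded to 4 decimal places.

[1.0000, 0.9091, 0.6970, 0.6970, 0.5455, 0.3030, 0.2424, 0.0909]

t=0: k=[33 33 33 33 0 0 0 0]
t=1: x=[33.0000 33.0000 33.0000 29.7500 3.3974 0.0000 0.0000 0.0000] k=[33 33 33 30 1 0 0 0]
t=2: x=[33.0000 33.0000 32.7004 27.4784 3.9102 0.1048 0.0000 0.0000] k=[33 33 31 25 1 0 0 0]
t=3: x=[33.0000 32.7971 30.6031 23.3164 3.3974 0.1048 0.0000 0.0000] k=[33 30 32 21 6 0 0 0]
t=4: x=[32.6908 30.4665 30.7030 20.7310 7.0783 0.6286 0.0000 0.0000] k=[33 33 30 24 8 0 0 0]
t=5: x=[33.0000 32.6957 29.7042 23.1178 9.0105 0.8379 0.0000 0.0000] k=[33 33 27 21 11 4 0 0]
t=6: x=[33.0000 32.3915 27.0069 20.7310 11.5417 4.4806 0.4254 0.0000] k=[33 30 27 22 13 7 0 0]
t=7: x=[32.6908 29.9605 26.8070 21.7262 13.5578 7.1626 0.7440 0.0000] k=[33 33 25 25 17 7 0 0]
t=8: x=[33.0000 32.1887 25.8079 24.3090 17.0669 7.5734 0.7440 0.0000] k=[33 30 26 27 17 7 2 0]
t=9: x=[32.6908 29.8593 26.5073 25.9940 17.2667 7.7786 2.4370 0.2159] k=[30 30 27 26 18 10 4 3]
t=10: x=[29.9159 29.6570 27.2067 25.3996 18.2644 10.5374 4.7477 3.3230] k=[32 30 30 28 16 9 4 1]
t=11: x=[31.7643 30.1629 29.8040 27.0828 16.7670 9.5182 4.4338 1.3996] k=[33 31 27 27 18 10 7 0]
t=12: x=[32.7939 30.7702 27.4065 26.1921 18.3641 10.8426 6.9352 0.7547] k=[32 33 24 25 15 14 4 1]
t=13: x=[32.0729 31.9859 25.0085 24.0113 16.1668 13.4767 4.9568 1.3996] k=[33 30 23 23 18 10 8 3]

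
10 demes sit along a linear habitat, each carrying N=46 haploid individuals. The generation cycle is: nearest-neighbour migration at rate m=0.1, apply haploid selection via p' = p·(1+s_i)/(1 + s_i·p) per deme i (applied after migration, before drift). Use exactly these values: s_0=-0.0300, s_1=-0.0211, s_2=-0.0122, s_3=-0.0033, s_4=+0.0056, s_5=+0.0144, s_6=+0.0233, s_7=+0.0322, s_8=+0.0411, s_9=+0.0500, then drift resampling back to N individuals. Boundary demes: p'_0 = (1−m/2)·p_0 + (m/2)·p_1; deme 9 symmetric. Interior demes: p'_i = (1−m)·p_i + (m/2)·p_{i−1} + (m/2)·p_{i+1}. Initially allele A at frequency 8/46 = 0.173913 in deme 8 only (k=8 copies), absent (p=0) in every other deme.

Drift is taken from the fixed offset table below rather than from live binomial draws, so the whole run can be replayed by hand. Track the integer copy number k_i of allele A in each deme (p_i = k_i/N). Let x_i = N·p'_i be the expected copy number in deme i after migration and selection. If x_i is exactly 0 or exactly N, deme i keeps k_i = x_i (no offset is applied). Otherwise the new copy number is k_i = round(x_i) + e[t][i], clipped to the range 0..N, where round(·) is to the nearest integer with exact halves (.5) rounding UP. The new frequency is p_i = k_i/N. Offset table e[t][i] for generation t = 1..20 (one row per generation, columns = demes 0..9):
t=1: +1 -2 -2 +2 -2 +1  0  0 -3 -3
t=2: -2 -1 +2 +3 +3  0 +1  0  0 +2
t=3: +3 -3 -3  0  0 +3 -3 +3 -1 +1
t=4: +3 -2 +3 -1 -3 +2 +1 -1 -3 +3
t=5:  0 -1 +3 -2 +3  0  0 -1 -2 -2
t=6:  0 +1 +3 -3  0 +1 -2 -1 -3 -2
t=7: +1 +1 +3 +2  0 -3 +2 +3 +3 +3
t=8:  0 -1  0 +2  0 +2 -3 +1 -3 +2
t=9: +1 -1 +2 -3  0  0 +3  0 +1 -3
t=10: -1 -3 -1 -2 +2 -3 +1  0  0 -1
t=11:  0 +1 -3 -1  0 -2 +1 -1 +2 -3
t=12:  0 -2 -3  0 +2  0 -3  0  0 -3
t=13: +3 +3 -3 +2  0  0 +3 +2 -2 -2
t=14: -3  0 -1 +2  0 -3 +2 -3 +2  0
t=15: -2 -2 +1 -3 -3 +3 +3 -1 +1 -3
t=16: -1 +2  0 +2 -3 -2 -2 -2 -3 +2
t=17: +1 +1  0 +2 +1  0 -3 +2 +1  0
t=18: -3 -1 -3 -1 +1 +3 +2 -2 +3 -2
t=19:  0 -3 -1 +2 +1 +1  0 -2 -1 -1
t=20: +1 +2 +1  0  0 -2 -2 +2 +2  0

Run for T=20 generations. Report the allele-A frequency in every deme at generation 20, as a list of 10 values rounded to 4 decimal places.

t=0: k=[0 0 0 0 0 0 0 0 8 0]
t=1: x=[0.0000 0.0000 0.0000 0.0000 0.0000 0.0000 0.0000 0.4128 7.4480 0.4198] k=[0 0 0 0 0 0 0 0 4 0]
t=2: x=[0.0000 0.0000 0.0000 0.0000 0.0000 0.0000 0.0000 0.2064 3.7359 0.2100] k=[0 0 0 0 0 0 0 0 4 2]
t=3: x=[0.0000 0.0000 0.0000 0.0000 0.0000 0.0000 0.0000 0.2064 3.8394 2.2000] k=[0 0 0 0 0 0 0 3 3 3]
t=4: x=[0.0000 0.0000 0.0000 0.0000 0.0000 0.0000 0.1535 2.9359 3.1150 3.1398] k=[0 0 0 0 0 0 1 2 0 6]
t=5: x=[0.0000 0.0000 0.0000 0.0000 0.0000 0.0507 1.0228 1.9071 0.4163 5.9481] k=[0 0 0 0 0 0 1 1 0 4]
t=6: x=[0.0000 0.0000 0.0000 0.0000 0.0000 0.0507 0.9717 0.9799 0.2602 3.9736] k=[0 0 0 0 0 1 0 0 0 2]
t=7: x=[0.0000 0.0000 0.0000 0.0000 0.0503 0.9127 0.0512 0.0000 0.1041 1.9909] k=[0 0 0 0 0 0 2 0 3 5]
t=8: x=[0.0000 0.0000 0.0000 0.0000 0.0000 0.1014 1.8403 0.2580 3.0632 5.1177] k=[0 0 0 0 0 2 0 1 0 7]
t=9: x=[0.0000 0.0000 0.0000 0.0000 0.1006 1.8249 0.1535 0.9284 0.4163 6.9324] k=[0 0 0 0 0 2 3 1 1 4]
t=10: x=[0.0000 0.0000 0.0000 0.0000 0.1006 1.9769 2.9122 1.1345 1.1960 4.0257] k=[0 0 0 0 2 0 4 1 1 3]
t=11: x=[0.0000 0.0000 0.0000 0.0997 1.8097 0.3043 3.7282 1.1861 1.1441 3.0354] k=[0 0 0 0 2 0 5 0 3 0]
t=12: x=[0.0000 0.0000 0.0000 0.0997 1.8097 0.3550 4.5944 0.4128 2.8042 0.1575] k=[0 0 0 0 4 0 2 0 3 0]
t=13: x=[0.0000 0.0000 0.0000 0.1993 3.6186 0.3043 1.8403 0.2580 2.8042 0.1575] k=[0 0 0 2 4 0 5 2 1 0]
t=14: x=[0.0000 0.0000 0.0988 1.9937 3.7190 0.4564 4.6962 2.1644 1.0402 0.0525] k=[0 0 0 4 4 0 7 0 3 0]
t=15: x=[0.0000 0.0000 0.1976 3.7885 3.8195 0.5578 6.4263 0.5159 2.8042 0.1575] k=[0 0 1 1 1 4 9 0 4 0]
t=16: x=[0.0000 0.0489 0.9386 0.9968 1.1563 4.1537 8.4578 0.6706 3.7359 0.2100] k=[0 2 1 3 0 2 6 0 1 2]
t=17: x=[0.0970 1.8125 1.1363 2.7415 0.2514 2.1288 5.6125 0.3612 1.0402 2.0432] k=[1 3 1 5 1 2 3 2 2 2]
t=18: x=[1.0678 2.7444 1.2846 4.5863 1.2568 2.0275 2.9632 2.1130 2.0785 2.0954] k=[0 2 0 4 2 5 5 0 5 0]
t=19: x=[0.0970 1.7635 0.2964 3.6888 2.2620 4.9124 4.8490 0.5159 4.6662 0.2624] k=[0 0 0 6 3 6 5 0 4 0]
t=20: x=[0.0000 0.0000 0.2964 5.5339 3.3171 5.8729 4.8999 0.4643 3.7359 0.2100] k=[0 0 1 6 3 4 3 2 6 0]

[0.0000, 0.0000, 0.0217, 0.1304, 0.0652, 0.0870, 0.0652, 0.0435, 0.1304, 0.0000]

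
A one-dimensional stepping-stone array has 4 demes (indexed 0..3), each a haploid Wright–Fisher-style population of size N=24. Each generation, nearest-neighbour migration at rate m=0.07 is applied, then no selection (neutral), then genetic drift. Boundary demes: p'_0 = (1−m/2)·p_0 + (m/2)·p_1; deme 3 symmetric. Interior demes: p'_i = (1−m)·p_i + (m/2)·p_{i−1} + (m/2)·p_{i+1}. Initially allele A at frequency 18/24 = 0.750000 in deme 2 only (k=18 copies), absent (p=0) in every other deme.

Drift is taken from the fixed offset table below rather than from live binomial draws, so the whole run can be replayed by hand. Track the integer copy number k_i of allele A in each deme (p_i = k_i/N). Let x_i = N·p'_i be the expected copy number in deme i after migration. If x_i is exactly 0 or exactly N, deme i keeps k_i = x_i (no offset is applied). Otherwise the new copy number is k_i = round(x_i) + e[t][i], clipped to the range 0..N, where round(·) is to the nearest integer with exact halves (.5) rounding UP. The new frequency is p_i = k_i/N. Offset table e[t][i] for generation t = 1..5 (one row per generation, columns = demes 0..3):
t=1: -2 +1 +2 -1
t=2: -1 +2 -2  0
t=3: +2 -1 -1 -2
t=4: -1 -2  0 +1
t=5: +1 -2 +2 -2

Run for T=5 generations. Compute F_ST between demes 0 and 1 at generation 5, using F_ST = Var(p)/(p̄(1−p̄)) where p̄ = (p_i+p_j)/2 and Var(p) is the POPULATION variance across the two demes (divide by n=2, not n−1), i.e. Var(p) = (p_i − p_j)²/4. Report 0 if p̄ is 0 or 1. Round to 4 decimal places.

t=0: k=[0 0 18 0]
t=1: x=[0.0000 0.6300 16.7400 0.6300] k=[0 2 19 0]
t=2: x=[0.0700 2.5250 17.7400 0.6650] k=[0 5 16 1]
t=3: x=[0.1750 5.2100 15.0900 1.5250] k=[2 4 14 0]
t=4: x=[2.0700 4.2800 13.1600 0.4900] k=[1 2 13 1]
t=5: x=[1.0350 2.3500 12.1950 1.4200] k=[2 0 14 0]

0.0435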